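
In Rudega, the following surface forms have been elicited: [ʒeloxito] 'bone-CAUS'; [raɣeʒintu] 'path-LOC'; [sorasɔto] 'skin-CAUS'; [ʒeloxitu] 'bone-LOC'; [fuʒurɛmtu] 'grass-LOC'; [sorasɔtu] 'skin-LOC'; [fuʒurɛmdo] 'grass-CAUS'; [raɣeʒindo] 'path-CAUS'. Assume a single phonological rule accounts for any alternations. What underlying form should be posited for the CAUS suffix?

/-do/

The CAUS morpheme has two allomorphs, [-do] and [-to].
The LOC suffix, which begins with [t], is invariant after every stem; so [t] is not altered by any rule here.
So the underlying form is /-do/, and voiced stops become voiceless after a vowel.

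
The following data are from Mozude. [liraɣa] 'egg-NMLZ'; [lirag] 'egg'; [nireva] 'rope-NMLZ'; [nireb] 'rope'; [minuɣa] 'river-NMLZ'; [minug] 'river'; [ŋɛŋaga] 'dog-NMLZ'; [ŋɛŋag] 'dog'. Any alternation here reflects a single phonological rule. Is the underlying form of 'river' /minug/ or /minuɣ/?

In [minuɣa] and [minug] the final segment of 'river' alternates: [ɣ] ~ [g].
Compare 'dog', with invariant [g] in [ŋɛŋaga] and [ŋɛŋag]: an analysis with underlying /g/ and a rule producing [ɣ] before the NMLZ suffix would wrongly predict alternation here too.
The underlying segment must be /ɣ/; voiced fricatives become stops word-finally, yielding [g] there.

/minuɣ/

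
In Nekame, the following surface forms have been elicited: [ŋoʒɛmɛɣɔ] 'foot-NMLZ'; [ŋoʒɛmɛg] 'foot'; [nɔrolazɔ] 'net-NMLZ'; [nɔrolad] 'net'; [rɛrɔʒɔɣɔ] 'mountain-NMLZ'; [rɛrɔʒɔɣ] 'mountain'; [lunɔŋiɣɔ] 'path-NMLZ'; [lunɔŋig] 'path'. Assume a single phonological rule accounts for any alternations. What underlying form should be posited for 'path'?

The stem for 'path' ends in [ɣ] in [lunɔŋiɣɔ] but [g] in [lunɔŋig].
The stem 'mountain' ([rɛrɔʒɔɣɔ], [rɛrɔʒɔɣ]) shows [ɣ] unchanged in both environments, so [ɣ] cannot be basic with [g] derived in isolation.
The underlying segment must be /g/; voiced stops become fricatives between vowels, yielding [ɣ] there.
Hence 'path' is /lunɔŋig/ underlyingly.

/lunɔŋig/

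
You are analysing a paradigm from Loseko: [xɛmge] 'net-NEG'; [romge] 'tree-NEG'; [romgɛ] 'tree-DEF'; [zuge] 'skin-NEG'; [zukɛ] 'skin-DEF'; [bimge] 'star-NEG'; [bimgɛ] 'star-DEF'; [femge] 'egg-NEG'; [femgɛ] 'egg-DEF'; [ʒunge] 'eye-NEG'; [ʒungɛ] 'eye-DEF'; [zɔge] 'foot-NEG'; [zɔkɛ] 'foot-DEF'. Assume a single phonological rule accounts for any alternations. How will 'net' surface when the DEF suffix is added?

The DEF suffix surfaces as [-gɛ] and [-kɛ], depending on the final segment of the stem.
The NEG suffix, which begins with [g], is invariant after every stem; so [g] is not altered by any rule here.
So the underlying form is /-kɛ/, and voiceless stops become voiced after a nasal.
After 'net', which ends in a nasal, the suffix surfaces as [-gɛ], giving [xɛmgɛ].

[xɛmgɛ]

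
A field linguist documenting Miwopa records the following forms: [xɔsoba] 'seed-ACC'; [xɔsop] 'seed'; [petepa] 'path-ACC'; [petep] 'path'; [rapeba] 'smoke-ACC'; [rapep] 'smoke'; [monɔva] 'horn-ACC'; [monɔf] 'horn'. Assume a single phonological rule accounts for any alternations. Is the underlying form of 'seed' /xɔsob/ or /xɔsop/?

/xɔsob/

The stem for 'seed' ends in [b] in [xɔsoba] but [p] in [xɔsop].
The stem 'path' ([petepa], [petep]) shows [p] unchanged in both environments, so [p] cannot be basic with [b] derived before the ACC suffix.
Therefore /b/ is basic and [p] is derived by word-final obstruent devoicing (voiced obstruents become voiceless word-finally).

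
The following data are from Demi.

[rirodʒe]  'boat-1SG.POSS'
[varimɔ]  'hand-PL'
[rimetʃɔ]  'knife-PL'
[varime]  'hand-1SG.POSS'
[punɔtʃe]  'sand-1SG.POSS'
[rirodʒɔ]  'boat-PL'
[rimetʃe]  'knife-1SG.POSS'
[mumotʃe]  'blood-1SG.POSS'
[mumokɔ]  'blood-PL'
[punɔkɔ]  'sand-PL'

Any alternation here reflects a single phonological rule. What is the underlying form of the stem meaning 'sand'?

/punɔk/

The root 'sand' surfaces as [punɔtʃe] and [punɔkɔ], with a stem-final [tʃ] ~ [k] alternation.
Compare 'knife', with invariant [tʃ] in [rimetʃe] and [rimetʃɔ]: an analysis with underlying /tʃ/ and a rule producing [k] before the PL suffix would wrongly predict alternation here too.
The alternation reflects palatalization before a front vowel: /k/ becomes palato-alveolar [tʃ] before a front vowel. /k/ is underlying.
Hence 'sand' is /punɔk/ underlyingly.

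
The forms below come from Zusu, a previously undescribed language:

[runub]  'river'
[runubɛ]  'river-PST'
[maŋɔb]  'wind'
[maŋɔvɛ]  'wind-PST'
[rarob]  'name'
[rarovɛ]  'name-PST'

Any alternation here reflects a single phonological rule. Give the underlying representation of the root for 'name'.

/rarov/

The stem for 'name' ends in [b] in [rarob] but [v] in [rarovɛ].
If /b/ were underlying and a rule turned it into [v] before the PST suffix, 'river' would also alternate; but it has [b] in both [runub] and [runubɛ].
Therefore /v/ is basic and [b] is derived by word-final hardening (voiced fricatives become stops word-finally).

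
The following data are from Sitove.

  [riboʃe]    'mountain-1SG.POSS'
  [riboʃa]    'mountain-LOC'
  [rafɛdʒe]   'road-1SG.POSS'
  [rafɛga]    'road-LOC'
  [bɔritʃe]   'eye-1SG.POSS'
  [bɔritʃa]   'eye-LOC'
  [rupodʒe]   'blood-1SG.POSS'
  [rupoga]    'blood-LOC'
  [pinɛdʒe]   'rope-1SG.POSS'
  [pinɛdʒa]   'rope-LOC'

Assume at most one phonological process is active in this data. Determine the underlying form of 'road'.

/rafɛg/

The stem for 'road' ends in [dʒ] in [rafɛdʒe] but [g] in [rafɛga].
The stem 'rope' ([pinɛdʒe], [pinɛdʒa]) shows [dʒ] unchanged in both environments, so [dʒ] cannot be basic with [g] derived before the LOC suffix.
Therefore /g/ is basic and [dʒ] is derived by palatalization before a front vowel (/g/ becomes palato-alveolar [dʒ] before a front vowel).
The underlying form of 'road' is therefore /rafɛg/.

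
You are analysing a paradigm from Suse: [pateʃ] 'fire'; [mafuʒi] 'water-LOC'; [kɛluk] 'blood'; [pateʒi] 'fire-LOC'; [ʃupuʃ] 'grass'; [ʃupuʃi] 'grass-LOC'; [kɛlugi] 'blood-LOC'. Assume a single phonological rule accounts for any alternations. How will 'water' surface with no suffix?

[mafuʃ]

'fire' shows [ʒ] ~ [ʃ] at the end of the stem ([pateʒi] vs [pateʃ]).
If /ʃ/ were underlying and a rule turned it into [ʒ] before the LOC suffix, 'grass' would also alternate; but it has [ʃ] in both [ʃupuʃi] and [ʃupuʃ].
Therefore /ʒ/ is basic and [ʃ] is derived by word-final obstruent devoicing (voiced obstruents become voiceless word-finally).
From [mafuʒi] the stem 'water' is /mafuʒ/; word-finally this yields [mafuʃ].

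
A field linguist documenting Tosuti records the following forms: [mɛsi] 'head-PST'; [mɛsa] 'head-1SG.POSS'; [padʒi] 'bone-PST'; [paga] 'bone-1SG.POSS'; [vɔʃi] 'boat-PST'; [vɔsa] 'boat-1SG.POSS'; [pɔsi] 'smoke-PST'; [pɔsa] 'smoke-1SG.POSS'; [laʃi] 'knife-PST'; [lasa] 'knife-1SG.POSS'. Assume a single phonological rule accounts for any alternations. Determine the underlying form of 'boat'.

/vɔʃ/

The root 'boat' surfaces as [vɔʃi] and [vɔsa], with a stem-final [ʃ] ~ [s] alternation.
The stem 'smoke' ([pɔsi], [pɔsa]) shows [s] unchanged in both environments, so [s] cannot be basic with [ʃ] derived before the PST suffix.
The underlying segment must be /ʃ/; palato-alveolar /dʒ/ and /ʃ/ become [g] and [s] when no front vowel follows, yielding [s] there.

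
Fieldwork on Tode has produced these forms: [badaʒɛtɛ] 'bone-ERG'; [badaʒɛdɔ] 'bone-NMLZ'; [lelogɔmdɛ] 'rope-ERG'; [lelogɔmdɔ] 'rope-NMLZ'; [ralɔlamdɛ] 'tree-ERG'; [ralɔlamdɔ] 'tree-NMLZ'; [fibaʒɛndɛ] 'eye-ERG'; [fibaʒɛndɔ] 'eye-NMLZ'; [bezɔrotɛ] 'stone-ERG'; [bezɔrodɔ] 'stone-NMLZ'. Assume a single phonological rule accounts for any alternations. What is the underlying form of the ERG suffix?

/-tɛ/

The ERG morpheme has two allomorphs, [-dɛ] and [-tɛ].
By contrast the NMLZ suffix keeps its initial [d] throughout — that segment must be underlying.
The ERG suffix is therefore /-tɛ/ underlyingly, with post-nasal voicing: voiceless stops become voiced after a nasal.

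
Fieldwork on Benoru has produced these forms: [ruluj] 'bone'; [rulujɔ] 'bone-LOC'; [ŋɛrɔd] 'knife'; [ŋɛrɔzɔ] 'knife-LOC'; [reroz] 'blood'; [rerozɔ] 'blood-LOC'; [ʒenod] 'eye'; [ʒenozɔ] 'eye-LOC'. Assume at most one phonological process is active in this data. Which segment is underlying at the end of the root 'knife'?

/d/

The root 'knife' surfaces as [ŋɛrɔd] and [ŋɛrɔzɔ], with a stem-final [d] ~ [z] alternation.
If /z/ were underlying and a rule turned it into [d] in isolation, 'blood' would also alternate; but it has [z] in both [reroz] and [rerozɔ].
So /d/ is underlying, and a rule of intervocalic spirantization — voiced stops become fricatives between vowels — gives [z].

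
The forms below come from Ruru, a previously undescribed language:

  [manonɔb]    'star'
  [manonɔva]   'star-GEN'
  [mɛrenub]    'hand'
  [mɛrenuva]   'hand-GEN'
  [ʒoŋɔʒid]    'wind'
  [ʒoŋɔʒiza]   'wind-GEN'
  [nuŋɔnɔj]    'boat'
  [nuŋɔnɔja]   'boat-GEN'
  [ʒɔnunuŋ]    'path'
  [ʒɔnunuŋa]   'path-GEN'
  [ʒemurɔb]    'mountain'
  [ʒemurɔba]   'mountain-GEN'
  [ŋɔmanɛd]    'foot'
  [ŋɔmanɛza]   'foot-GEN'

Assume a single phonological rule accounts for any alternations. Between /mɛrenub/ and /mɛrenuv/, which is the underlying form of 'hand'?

/mɛrenuv/

'hand' shows [b] ~ [v] at the end of the stem ([mɛrenub] vs [mɛrenuva]).
If /b/ were underlying and a rule turned it into [v] before the GEN suffix, 'mountain' would also alternate; but it has [b] in both [ʒemurɔb] and [ʒemurɔba].
The alternation reflects word-final hardening: voiced fricatives become stops word-finally. /v/ is underlying.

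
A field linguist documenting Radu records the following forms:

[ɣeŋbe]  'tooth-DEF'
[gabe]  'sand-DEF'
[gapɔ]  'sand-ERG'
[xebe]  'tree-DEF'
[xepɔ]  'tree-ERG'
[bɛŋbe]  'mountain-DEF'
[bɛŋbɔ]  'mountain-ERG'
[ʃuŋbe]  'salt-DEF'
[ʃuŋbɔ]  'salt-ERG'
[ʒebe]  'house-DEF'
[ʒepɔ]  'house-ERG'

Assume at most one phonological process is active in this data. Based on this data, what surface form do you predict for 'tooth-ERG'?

[ɣeŋbɔ]

The ERG suffix surfaces as [-bɔ] and [-pɔ], depending on the final segment of the stem.
By contrast the DEF suffix keeps its initial [b] throughout — that segment must be underlying.
The ERG suffix is therefore /-pɔ/ underlyingly, with post-nasal voicing: voiceless stops become voiced after a nasal.
After 'tooth', which ends in a nasal, the suffix surfaces as [-bɔ], giving [ɣeŋbɔ].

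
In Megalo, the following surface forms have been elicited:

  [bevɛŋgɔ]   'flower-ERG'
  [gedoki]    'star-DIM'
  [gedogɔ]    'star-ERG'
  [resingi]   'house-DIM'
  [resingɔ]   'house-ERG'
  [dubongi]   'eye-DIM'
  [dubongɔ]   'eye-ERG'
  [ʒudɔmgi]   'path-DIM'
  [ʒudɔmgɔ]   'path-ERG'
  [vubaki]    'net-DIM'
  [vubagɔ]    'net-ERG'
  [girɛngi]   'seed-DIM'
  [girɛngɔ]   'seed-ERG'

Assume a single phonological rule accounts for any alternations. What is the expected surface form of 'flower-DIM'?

The DIM suffix surfaces as [-gi] and [-ki], depending on the final segment of the stem.
By contrast the ERG suffix keeps its initial [g] throughout — that segment must be underlying.
So the underlying form is /-ki/, and voiceless stops become voiced after a nasal.
After 'flower', which ends in a nasal, the suffix surfaces as [-gi], giving [bevɛŋgi].

[bevɛŋgi]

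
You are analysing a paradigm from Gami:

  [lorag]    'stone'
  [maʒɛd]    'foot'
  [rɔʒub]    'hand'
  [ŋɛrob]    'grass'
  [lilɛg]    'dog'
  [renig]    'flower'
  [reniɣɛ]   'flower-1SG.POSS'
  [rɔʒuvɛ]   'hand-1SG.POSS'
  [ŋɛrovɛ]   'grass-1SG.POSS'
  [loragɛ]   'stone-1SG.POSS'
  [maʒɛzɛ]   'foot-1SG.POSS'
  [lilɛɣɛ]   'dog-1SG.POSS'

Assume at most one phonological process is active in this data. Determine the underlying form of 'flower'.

/reniɣ/

'flower' shows [ɣ] ~ [g] at the end of the stem ([reniɣɛ] vs [renig]).
But 'stone' keeps [g] in both environments ([loragɛ], [lorag]), so there is no rule changing /g/ to [ɣ] before the 1SG.POSS suffix.
The alternation reflects word-final hardening: voiced fricatives become stops word-finally. /ɣ/ is underlying.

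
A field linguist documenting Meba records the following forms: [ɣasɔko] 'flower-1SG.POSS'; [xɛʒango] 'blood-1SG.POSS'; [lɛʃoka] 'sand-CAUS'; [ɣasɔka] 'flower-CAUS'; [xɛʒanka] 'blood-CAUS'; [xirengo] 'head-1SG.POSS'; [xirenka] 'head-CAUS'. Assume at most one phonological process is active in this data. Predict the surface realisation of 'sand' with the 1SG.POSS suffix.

[lɛʃoko]

The 1SG.POSS suffix surfaces as [-go] and [-ko], depending on the final segment of the stem.
The CAUS suffix, which begins with [k], is invariant after every stem; so [k] is not altered by any rule here.
The 1SG.POSS suffix is therefore /-go/ underlyingly, with post-vocalic devoicing: voiced stops become voiceless after a vowel.
After 'sand', which ends in a vowel, the suffix surfaces as [-ko], giving [lɛʃoko].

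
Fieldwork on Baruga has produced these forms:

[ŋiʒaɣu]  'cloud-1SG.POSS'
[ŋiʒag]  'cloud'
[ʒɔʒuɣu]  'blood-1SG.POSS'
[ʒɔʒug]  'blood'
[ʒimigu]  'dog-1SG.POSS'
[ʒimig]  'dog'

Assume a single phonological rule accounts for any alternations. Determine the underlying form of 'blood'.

/ʒɔʒuɣ/

In [ʒɔʒuɣu] and [ʒɔʒug] the final segment of 'blood' alternates: [ɣ] ~ [g].
If /g/ were underlying and a rule turned it into [ɣ] before the 1SG.POSS suffix, 'dog' would also alternate; but it has [g] in both [ʒimigu] and [ʒimig].
The underlying segment must be /ɣ/; voiced fricatives become stops word-finally, yielding [g] there.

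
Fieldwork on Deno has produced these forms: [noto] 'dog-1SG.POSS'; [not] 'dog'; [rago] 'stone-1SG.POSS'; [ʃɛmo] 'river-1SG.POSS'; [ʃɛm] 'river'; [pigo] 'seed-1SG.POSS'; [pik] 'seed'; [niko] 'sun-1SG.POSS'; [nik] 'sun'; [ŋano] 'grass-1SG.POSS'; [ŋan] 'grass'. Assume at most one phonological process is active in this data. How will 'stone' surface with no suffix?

The stem for 'seed' ends in [g] in [pigo] but [k] in [pik].
But 'sun' keeps [k] in both environments ([niko], [nik]), so there is no rule changing /k/ to [g] before the 1SG.POSS suffix.
Therefore /g/ is basic and [k] is derived by word-final obstruent devoicing (voiced obstruents become voiceless word-finally).
From [rago] the stem 'stone' is /rag/; word-finally this yields [rak].

[rak]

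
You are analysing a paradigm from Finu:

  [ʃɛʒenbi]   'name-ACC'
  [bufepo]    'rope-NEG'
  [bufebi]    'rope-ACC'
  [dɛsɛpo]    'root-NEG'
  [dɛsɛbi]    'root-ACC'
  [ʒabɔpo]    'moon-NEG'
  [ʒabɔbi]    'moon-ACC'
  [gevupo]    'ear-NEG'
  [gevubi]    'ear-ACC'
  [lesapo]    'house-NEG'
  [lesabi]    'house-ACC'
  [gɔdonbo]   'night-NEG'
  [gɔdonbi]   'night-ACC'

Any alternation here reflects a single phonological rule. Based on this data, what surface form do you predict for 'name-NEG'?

[ʃɛʒenbo]

The NEG morpheme has two allomorphs, [-bo] and [-po].
By contrast the ACC suffix keeps its initial [b] throughout — that segment must be underlying.
The NEG suffix is therefore /-po/ underlyingly, with post-nasal voicing: voiceless stops become voiced after a nasal.
After 'name', which ends in a nasal, the suffix surfaces as [-bo], giving [ʃɛʒenbo].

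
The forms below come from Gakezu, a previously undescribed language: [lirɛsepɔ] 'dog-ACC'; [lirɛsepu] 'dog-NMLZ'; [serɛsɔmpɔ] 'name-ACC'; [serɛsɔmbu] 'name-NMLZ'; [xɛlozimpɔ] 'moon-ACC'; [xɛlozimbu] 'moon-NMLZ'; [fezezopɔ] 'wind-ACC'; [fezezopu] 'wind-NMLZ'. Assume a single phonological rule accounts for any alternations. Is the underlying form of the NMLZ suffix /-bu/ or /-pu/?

The NMLZ suffix surfaces as [-bu] and [-pu], depending on the final segment of the stem.
By contrast the ACC suffix keeps its initial [p] throughout — that segment must be underlying.
So the underlying form is /-bu/, and voiced stops become voiceless after a vowel.

/-bu/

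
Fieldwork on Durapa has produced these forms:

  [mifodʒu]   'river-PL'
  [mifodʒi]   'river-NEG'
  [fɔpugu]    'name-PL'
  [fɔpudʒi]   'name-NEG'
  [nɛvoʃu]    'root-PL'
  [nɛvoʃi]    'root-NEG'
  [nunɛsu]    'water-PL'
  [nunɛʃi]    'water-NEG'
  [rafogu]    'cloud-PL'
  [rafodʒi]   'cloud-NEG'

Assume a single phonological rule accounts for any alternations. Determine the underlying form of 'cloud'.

In [rafogu] and [rafodʒi] the final segment of 'cloud' alternates: [g] ~ [dʒ].
The stem 'river' ([mifodʒu], [mifodʒi]) shows [dʒ] unchanged in both environments, so [dʒ] cannot be basic with [g] derived before the PL suffix.
So /g/ is underlying, and a rule of palatalization before a front vowel — /g/ and /s/ become palato-alveolar [dʒ] and [ʃ] before a front vowel — gives [dʒ].
So 'cloud' = /rafog/.

/rafog/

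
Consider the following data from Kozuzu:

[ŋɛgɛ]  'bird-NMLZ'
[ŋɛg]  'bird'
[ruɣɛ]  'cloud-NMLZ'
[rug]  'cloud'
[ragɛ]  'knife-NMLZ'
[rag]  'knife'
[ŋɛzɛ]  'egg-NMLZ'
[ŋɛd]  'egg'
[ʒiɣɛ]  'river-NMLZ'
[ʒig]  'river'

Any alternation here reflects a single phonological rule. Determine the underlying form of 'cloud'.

In [ruɣɛ] and [rug] the final segment of 'cloud' alternates: [ɣ] ~ [g].
The stem 'bird' ([ŋɛgɛ], [ŋɛg]) shows [g] unchanged in both environments, so [g] cannot be basic with [ɣ] derived before the NMLZ suffix.
The underlying segment must be /ɣ/; voiced fricatives become stops word-finally, yielding [g] there.

/ruɣ/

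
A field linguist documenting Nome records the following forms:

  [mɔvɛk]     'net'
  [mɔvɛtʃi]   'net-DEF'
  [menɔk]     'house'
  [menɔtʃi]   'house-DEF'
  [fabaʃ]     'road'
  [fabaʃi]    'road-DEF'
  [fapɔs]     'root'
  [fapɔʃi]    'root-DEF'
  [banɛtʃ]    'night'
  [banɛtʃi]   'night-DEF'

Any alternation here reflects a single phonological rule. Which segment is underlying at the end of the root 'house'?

/k/

In [menɔk] and [menɔtʃi] the final segment of 'house' alternates: [k] ~ [tʃ].
But 'night' keeps [tʃ] in both environments ([banɛtʃ], [banɛtʃi]), so there is no rule changing /tʃ/ to [k] in isolation.
So /k/ is underlying, and a rule of palatalization before a front vowel — /k/ and /s/ become palato-alveolar [tʃ] and [ʃ] before a front vowel — gives [tʃ].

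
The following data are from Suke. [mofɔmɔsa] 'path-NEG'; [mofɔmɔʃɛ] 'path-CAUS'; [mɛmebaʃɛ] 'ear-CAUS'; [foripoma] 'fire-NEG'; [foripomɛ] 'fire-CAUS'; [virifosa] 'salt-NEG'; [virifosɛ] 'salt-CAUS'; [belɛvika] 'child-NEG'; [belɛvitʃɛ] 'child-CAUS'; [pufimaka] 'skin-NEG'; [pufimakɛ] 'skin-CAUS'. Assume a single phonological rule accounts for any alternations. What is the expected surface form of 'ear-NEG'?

[mɛmebasa]

In [mofɔmɔsa] and [mofɔmɔʃɛ] the final segment of 'path' alternates: [s] ~ [ʃ].
But 'salt' keeps [s] in both environments ([virifosa], [virifosɛ]), so there is no rule changing /s/ to [ʃ] before the CAUS suffix.
So /ʃ/ is underlying, and a rule of depalatalization — palato-alveolar /tʃ/ and /ʃ/ become [k] and [s] when no front vowel follows — gives [s].
From [mɛmebaʃɛ] the stem 'ear' is /mɛmebaʃ/; when no front vowel follows this yields [mɛmebasa].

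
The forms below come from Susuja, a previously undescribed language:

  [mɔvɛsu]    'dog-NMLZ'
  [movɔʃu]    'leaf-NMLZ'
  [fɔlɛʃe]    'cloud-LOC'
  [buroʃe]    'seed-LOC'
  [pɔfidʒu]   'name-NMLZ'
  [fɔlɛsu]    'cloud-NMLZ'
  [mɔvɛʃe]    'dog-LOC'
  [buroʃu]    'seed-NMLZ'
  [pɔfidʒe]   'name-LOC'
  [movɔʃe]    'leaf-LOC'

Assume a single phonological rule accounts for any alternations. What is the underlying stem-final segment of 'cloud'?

/s/

The root 'cloud' surfaces as [fɔlɛsu] and [fɔlɛʃe], with a stem-final [s] ~ [ʃ] alternation.
If /ʃ/ were underlying and a rule turned it into [s] before the NMLZ suffix, 'leaf' would also alternate; but it has [ʃ] in both [movɔʃu] and [movɔʃe].
The underlying segment must be /s/; /s/ becomes palato-alveolar [ʃ] before a front vowel, yielding [ʃ] there.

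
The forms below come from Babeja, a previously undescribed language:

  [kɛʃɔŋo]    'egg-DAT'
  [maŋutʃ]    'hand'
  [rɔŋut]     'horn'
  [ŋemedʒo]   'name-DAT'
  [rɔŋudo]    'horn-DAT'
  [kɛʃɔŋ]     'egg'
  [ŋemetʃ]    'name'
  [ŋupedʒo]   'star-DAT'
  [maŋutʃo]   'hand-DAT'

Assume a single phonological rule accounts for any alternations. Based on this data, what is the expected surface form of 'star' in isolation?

[ŋupetʃ]

In [ŋemetʃ] and [ŋemedʒo] the final segment of 'name' alternates: [tʃ] ~ [dʒ].
If /tʃ/ were underlying and a rule turned it into [dʒ] before the DAT suffix, 'hand' would also alternate; but it has [tʃ] in both [maŋutʃ] and [maŋutʃo].
The underlying segment must be /dʒ/; voiced obstruents become voiceless word-finally, yielding [tʃ] there.
The one attested form of 'star', [ŋupedʒo], shows underlying /ŋupedʒ/. Applying the same rule word-finally gives [ŋupetʃ].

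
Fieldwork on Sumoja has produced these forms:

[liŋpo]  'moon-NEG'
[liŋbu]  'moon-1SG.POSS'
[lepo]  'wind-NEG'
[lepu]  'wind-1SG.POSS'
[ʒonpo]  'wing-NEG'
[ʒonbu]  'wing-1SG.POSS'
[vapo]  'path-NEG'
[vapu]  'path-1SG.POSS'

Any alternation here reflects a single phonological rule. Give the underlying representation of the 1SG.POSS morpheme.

The 1SG.POSS morpheme has two allomorphs, [-bu] and [-pu].
The NEG suffix, which begins with [p], is invariant after every stem; so [p] is not altered by any rule here.
So the underlying form is /-bu/, and voiced stops become voiceless after a vowel.

/-bu/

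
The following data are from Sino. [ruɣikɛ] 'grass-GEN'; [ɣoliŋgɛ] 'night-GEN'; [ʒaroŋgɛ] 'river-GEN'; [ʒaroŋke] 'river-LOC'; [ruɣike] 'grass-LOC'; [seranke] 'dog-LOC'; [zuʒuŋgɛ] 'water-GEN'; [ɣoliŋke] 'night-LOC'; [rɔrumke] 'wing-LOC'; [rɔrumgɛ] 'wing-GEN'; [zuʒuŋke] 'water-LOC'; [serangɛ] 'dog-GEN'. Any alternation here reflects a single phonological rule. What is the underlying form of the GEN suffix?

The GEN morpheme has two allomorphs, [-gɛ] and [-kɛ].
The LOC suffix, which begins with [k], is invariant after every stem; so [k] is not altered by any rule here.
So the underlying form is /-gɛ/, and voiced stops become voiceless after a vowel.

/-gɛ/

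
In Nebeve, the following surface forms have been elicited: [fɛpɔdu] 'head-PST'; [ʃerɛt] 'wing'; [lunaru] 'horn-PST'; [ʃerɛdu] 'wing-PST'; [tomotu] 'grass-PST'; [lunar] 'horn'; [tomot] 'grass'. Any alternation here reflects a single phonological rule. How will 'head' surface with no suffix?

[fɛpɔt]

'wing' shows [t] ~ [d] at the end of the stem ([ʃerɛt] vs [ʃerɛdu]).
If /t/ were underlying and a rule turned it into [d] before the PST suffix, 'grass' would also alternate; but it has [t] in both [tomot] and [tomotu].
The alternation reflects word-final obstruent devoicing: voiced obstruents become voiceless word-finally. /d/ is underlying.
The one attested form of 'head', [fɛpɔdu], shows underlying /fɛpɔd/. Applying the same rule word-finally gives [fɛpɔt].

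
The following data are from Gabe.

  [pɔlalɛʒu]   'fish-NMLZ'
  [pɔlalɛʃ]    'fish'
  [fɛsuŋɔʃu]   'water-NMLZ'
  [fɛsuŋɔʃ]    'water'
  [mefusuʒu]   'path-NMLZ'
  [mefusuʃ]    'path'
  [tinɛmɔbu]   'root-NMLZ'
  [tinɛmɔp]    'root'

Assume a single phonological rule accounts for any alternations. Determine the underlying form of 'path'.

In [mefusuʒu] and [mefusuʃ] the final segment of 'path' alternates: [ʒ] ~ [ʃ].
If /ʃ/ were underlying and a rule turned it into [ʒ] before the NMLZ suffix, 'water' would also alternate; but it has [ʃ] in both [fɛsuŋɔʃu] and [fɛsuŋɔʃ].
The underlying segment must be /ʒ/; voiced obstruents become voiceless word-finally, yielding [ʃ] there.

/mefusuʒ/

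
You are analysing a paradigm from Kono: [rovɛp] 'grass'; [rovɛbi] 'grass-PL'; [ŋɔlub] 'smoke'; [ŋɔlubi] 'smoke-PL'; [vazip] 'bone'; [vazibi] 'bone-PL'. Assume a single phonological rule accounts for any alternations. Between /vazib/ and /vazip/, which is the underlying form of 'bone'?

/vazip/

'bone' shows [p] ~ [b] at the end of the stem ([vazip] vs [vazibi]).
Compare 'smoke', with invariant [b] in [ŋɔlub] and [ŋɔlubi]: an analysis with underlying /b/ and a rule producing [p] in isolation would wrongly predict alternation here too.
The underlying segment must be /p/; voiceless stops become voiced between vowels, yielding [b] there.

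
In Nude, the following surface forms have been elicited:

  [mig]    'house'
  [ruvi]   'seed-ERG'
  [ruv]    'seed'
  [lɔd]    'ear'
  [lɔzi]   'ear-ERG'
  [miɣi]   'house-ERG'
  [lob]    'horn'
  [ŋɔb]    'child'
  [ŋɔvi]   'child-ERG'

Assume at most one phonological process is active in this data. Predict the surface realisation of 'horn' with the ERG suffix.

[lovi]

The root 'child' surfaces as [ŋɔvi] and [ŋɔb], with a stem-final [v] ~ [b] alternation.
The stem 'seed' ([ruvi], [ruv]) shows [v] unchanged in both environments, so [v] cannot be basic with [b] derived in isolation.
Therefore /b/ is basic and [v] is derived by intervocalic spirantization (voiced stops become fricatives between vowels).
The one attested form of 'horn', [lob], shows underlying /lob/. Applying the same rule between vowels gives [lovi].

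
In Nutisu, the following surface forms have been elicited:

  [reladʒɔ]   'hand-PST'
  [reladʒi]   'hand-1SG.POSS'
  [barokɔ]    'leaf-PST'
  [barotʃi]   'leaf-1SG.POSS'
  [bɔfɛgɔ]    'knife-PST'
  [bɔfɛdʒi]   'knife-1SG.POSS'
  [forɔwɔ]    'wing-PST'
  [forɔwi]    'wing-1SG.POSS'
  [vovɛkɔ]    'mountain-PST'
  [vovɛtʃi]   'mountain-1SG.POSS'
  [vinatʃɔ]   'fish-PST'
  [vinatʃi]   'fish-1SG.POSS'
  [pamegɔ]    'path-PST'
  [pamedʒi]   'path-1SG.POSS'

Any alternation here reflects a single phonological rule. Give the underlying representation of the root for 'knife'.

/bɔfɛg/

The root 'knife' surfaces as [bɔfɛgɔ] and [bɔfɛdʒi], with a stem-final [g] ~ [dʒ] alternation.
But 'hand' keeps [dʒ] in both environments ([reladʒɔ], [reladʒi]), so there is no rule changing /dʒ/ to [g] before the PST suffix.
The alternation reflects palatalization before a front vowel: /k/ and /g/ become palato-alveolar [tʃ] and [dʒ] before a front vowel. /g/ is underlying.
Hence 'knife' is /bɔfɛg/ underlyingly.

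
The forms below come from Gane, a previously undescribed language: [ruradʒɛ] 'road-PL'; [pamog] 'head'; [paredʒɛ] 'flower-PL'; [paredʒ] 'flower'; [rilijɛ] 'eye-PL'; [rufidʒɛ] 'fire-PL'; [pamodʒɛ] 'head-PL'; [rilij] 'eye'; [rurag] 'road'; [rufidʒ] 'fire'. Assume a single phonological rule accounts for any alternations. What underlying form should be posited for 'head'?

The stem for 'head' ends in [dʒ] in [pamodʒɛ] but [g] in [pamog].
Compare 'fire', with invariant [dʒ] in [rufidʒɛ] and [rufidʒ]: an analysis with underlying /dʒ/ and a rule producing [g] in isolation would wrongly predict alternation here too.
So /g/ is underlying, and a rule of palatalization before a front vowel — /g/ becomes palato-alveolar [dʒ] before a front vowel — gives [dʒ].

/pamog/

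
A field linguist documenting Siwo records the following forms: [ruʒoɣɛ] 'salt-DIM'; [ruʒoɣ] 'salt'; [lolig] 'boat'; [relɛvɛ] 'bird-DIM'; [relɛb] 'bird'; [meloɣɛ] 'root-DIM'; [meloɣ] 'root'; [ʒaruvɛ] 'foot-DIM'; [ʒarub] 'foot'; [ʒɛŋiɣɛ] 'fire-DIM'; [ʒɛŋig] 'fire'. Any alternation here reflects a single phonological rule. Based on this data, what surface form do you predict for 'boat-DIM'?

[loliɣɛ]

In [ʒɛŋiɣɛ] and [ʒɛŋig] the final segment of 'fire' alternates: [ɣ] ~ [g].
The stem 'root' ([meloɣɛ], [meloɣ]) shows [ɣ] unchanged in both environments, so [ɣ] cannot be basic with [g] derived in isolation.
The alternation reflects intervocalic spirantization: voiced stops become fricatives between vowels. /g/ is underlying.
The one attested form of 'boat', [lolig], shows underlying /lolig/. Applying the same rule between vowels gives [loliɣɛ].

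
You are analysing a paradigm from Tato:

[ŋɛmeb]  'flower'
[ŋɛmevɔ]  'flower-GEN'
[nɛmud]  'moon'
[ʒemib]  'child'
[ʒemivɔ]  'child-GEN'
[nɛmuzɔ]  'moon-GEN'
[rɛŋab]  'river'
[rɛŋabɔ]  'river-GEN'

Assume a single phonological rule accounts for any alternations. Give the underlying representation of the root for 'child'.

The stem for 'child' ends in [b] in [ʒemib] but [v] in [ʒemivɔ].
The stem 'river' ([rɛŋab], [rɛŋabɔ]) shows [b] unchanged in both environments, so [b] cannot be basic with [v] derived before the GEN suffix.
The alternation reflects word-final hardening: voiced fricatives become stops word-finally. /v/ is underlying.

/ʒemiv/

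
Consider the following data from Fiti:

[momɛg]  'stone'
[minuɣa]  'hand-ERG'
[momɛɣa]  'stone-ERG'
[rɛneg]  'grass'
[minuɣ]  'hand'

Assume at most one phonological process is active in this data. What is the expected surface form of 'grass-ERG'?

[rɛneɣa]

In [momɛg] and [momɛɣa] the final segment of 'stone' alternates: [g] ~ [ɣ].
The stem 'hand' ([minuɣ], [minuɣa]) shows [ɣ] unchanged in both environments, so [ɣ] cannot be basic with [g] derived in isolation.
The underlying segment must be /g/; voiced stops become fricatives between vowels, yielding [ɣ] there.
The one attested form of 'grass', [rɛneg], shows underlying /rɛneg/. Applying the same rule between vowels gives [rɛneɣa].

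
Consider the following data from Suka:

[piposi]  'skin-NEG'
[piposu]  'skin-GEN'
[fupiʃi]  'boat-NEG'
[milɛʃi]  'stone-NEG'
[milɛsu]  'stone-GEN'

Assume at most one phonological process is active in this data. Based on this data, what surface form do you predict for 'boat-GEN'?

The root 'stone' surfaces as [milɛʃi] and [milɛsu], with a stem-final [ʃ] ~ [s] alternation.
If /s/ were underlying and a rule turned it into [ʃ] before the NEG suffix, 'skin' would also alternate; but it has [s] in both [piposi] and [piposu].
Therefore /ʃ/ is basic and [s] is derived by depalatalization (palato-alveolar /ʃ/ becomes [s] when no front vowel follows).
The one attested form of 'boat', [fupiʃi], shows underlying /fupiʃ/. Applying the same rule when no front vowel follows gives [fupisu].

[fupisu]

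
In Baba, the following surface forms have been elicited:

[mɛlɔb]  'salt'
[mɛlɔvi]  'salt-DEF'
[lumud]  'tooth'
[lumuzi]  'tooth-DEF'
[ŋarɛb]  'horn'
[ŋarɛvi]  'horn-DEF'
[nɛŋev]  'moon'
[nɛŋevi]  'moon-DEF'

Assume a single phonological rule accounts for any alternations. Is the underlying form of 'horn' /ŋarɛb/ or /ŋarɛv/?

/ŋarɛb/

'horn' shows [b] ~ [v] at the end of the stem ([ŋarɛb] vs [ŋarɛvi]).
But 'moon' keeps [v] in both environments ([nɛŋev], [nɛŋevi]), so there is no rule changing /v/ to [b] in isolation.
So /b/ is underlying, and a rule of intervocalic spirantization — voiced stops become fricatives between vowels — gives [v].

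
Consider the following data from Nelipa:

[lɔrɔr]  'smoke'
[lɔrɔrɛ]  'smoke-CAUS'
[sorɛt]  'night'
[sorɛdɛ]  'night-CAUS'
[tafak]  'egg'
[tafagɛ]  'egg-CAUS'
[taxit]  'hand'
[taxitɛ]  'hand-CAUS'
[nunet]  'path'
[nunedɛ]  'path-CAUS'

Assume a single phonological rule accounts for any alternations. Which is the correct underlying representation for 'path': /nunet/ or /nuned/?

In [nunet] and [nunedɛ] the final segment of 'path' alternates: [t] ~ [d].
The stem 'hand' ([taxit], [taxitɛ]) shows [t] unchanged in both environments, so [t] cannot be basic with [d] derived before the CAUS suffix.
The underlying segment must be /d/; voiced obstruents become voiceless word-finally, yielding [t] there.

/nuned/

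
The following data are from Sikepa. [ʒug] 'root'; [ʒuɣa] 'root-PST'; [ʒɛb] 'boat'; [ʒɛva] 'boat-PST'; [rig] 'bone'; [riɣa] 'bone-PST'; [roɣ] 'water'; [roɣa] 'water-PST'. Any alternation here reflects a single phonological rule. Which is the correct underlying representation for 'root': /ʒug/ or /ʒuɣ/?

/ʒug/

The root 'root' surfaces as [ʒug] and [ʒuɣa], with a stem-final [g] ~ [ɣ] alternation.
Compare 'water', with invariant [ɣ] in [roɣ] and [roɣa]: an analysis with underlying /ɣ/ and a rule producing [g] in isolation would wrongly predict alternation here too.
The underlying segment must be /g/; voiced stops become fricatives between vowels, yielding [ɣ] there.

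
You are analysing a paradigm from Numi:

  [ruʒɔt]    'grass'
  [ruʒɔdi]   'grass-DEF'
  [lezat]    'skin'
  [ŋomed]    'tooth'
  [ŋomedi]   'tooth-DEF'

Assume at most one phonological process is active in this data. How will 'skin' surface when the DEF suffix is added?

[lezadi]

The root 'grass' surfaces as [ruʒɔt] and [ruʒɔdi], with a stem-final [t] ~ [d] alternation.
If /d/ were underlying and a rule turned it into [t] in isolation, 'tooth' would also alternate; but it has [d] in both [ŋomed] and [ŋomedi].
Therefore /t/ is basic and [d] is derived by intervocalic voicing (voiceless stops become voiced between vowels).
The one attested form of 'skin', [lezat], shows underlying /lezat/. Applying the same rule between vowels gives [lezadi].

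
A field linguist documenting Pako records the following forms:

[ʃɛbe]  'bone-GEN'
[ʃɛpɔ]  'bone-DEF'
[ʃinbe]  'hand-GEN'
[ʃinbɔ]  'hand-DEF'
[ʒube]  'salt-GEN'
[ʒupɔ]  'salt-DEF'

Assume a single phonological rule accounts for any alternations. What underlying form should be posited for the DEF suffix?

/-pɔ/

The DEF morpheme has two allomorphs, [-bɔ] and [-pɔ].
The GEN suffix, which begins with [b], is invariant after every stem; so [b] is not altered by any rule here.
The DEF suffix is therefore /-pɔ/ underlyingly, with post-nasal voicing: voiceless stops become voiced after a nasal.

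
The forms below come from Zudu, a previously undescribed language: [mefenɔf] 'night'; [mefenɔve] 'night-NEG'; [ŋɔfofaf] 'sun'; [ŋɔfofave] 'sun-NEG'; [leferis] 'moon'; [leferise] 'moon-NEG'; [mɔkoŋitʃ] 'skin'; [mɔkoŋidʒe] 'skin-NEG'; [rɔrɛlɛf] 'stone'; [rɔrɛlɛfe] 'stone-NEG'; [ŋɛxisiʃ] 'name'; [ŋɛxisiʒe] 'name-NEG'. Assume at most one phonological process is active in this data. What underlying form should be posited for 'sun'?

/ŋɔfofav/

'sun' shows [f] ~ [v] at the end of the stem ([ŋɔfofaf] vs [ŋɔfofave]).
Compare 'stone', with invariant [f] in [rɔrɛlɛf] and [rɔrɛlɛfe]: an analysis with underlying /f/ and a rule producing [v] before the NEG suffix would wrongly predict alternation here too.
The alternation reflects word-final obstruent devoicing: voiced obstruents become voiceless word-finally. /v/ is underlying.
Hence 'sun' is /ŋɔfofav/ underlyingly.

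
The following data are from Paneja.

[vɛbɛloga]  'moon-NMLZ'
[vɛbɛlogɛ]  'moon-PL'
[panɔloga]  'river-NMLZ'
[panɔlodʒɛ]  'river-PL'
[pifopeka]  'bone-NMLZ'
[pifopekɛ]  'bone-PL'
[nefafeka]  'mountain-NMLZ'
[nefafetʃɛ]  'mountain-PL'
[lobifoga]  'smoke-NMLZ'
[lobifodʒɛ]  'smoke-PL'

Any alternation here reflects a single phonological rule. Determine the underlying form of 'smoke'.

/lobifodʒ/

The stem for 'smoke' ends in [g] in [lobifoga] but [dʒ] in [lobifodʒɛ].
The stem 'moon' ([vɛbɛloga], [vɛbɛlogɛ]) shows [g] unchanged in both environments, so [g] cannot be basic with [dʒ] derived before the PL suffix.
So /dʒ/ is underlying, and a rule of depalatalization — palato-alveolar /tʃ/ and /dʒ/ become [k] and [g] when no front vowel follows — gives [g].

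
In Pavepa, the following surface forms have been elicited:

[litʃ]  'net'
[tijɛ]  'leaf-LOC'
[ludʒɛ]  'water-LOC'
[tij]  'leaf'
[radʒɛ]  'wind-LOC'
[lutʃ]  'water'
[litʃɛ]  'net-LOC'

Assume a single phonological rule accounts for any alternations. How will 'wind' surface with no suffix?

[ratʃ]

The stem for 'water' ends in [dʒ] in [ludʒɛ] but [tʃ] in [lutʃ].
Compare 'net', with invariant [tʃ] in [litʃɛ] and [litʃ]: an analysis with underlying /tʃ/ and a rule producing [dʒ] before the LOC suffix would wrongly predict alternation here too.
The alternation reflects word-final obstruent devoicing: voiced obstruents become voiceless word-finally. /dʒ/ is underlying.
The one attested form of 'wind', [radʒɛ], shows underlying /radʒ/. Applying the same rule word-finally gives [ratʃ].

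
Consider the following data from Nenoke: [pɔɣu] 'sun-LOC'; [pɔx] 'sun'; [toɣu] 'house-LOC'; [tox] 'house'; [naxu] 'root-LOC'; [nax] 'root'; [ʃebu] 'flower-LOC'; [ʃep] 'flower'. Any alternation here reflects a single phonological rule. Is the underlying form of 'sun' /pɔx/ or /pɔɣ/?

/pɔɣ/

In [pɔɣu] and [pɔx] the final segment of 'sun' alternates: [ɣ] ~ [x].
Compare 'root', with invariant [x] in [naxu] and [nax]: an analysis with underlying /x/ and a rule producing [ɣ] before the LOC suffix would wrongly predict alternation here too.
The underlying segment must be /ɣ/; voiced obstruents become voiceless word-finally, yielding [x] there.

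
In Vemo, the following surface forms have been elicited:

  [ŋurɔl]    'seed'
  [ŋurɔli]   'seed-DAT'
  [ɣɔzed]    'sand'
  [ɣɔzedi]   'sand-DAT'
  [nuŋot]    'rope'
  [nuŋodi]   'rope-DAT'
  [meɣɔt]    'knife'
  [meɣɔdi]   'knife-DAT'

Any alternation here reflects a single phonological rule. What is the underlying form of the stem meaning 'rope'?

/nuŋot/

In [nuŋot] and [nuŋodi] the final segment of 'rope' alternates: [t] ~ [d].
But 'sand' keeps [d] in both environments ([ɣɔzed], [ɣɔzedi]), so there is no rule changing /d/ to [t] in isolation.
The underlying segment must be /t/; voiceless stops become voiced between vowels, yielding [d] there.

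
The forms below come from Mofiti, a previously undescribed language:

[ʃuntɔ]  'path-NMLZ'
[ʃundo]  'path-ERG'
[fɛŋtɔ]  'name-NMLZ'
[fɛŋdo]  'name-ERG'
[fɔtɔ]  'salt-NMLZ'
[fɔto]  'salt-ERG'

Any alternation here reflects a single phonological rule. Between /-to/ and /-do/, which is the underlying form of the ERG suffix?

/-do/

The ERG morpheme has two allomorphs, [-do] and [-to].
By contrast the NMLZ suffix keeps its initial [t] throughout — that segment must be underlying.
So the underlying form is /-do/, and voiced stops become voiceless after a vowel.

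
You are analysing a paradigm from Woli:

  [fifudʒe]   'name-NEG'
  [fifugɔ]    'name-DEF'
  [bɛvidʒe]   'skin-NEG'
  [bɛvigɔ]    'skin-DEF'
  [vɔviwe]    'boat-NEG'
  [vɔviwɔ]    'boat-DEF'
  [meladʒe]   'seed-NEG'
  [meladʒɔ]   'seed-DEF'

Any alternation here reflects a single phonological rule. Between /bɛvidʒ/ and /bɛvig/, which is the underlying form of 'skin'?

'skin' shows [dʒ] ~ [g] at the end of the stem ([bɛvidʒe] vs [bɛvigɔ]).
But 'seed' keeps [dʒ] in both environments ([meladʒe], [meladʒɔ]), so there is no rule changing /dʒ/ to [g] before the DEF suffix.
The alternation reflects palatalization before a front vowel: /g/ becomes palato-alveolar [dʒ] before a front vowel. /g/ is underlying.

/bɛvig/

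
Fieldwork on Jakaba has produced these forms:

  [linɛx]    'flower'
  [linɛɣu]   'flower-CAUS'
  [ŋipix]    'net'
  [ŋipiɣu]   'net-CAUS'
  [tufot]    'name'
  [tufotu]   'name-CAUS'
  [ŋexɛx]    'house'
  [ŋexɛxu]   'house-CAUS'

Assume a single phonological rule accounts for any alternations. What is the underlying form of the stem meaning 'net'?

/ŋipiɣ/

In [ŋipix] and [ŋipiɣu] the final segment of 'net' alternates: [x] ~ [ɣ].
But 'house' keeps [x] in both environments ([ŋexɛx], [ŋexɛxu]), so there is no rule changing /x/ to [ɣ] before the CAUS suffix.
The alternation reflects word-final obstruent devoicing: voiced obstruents become voiceless word-finally. /ɣ/ is underlying.
Hence 'net' is /ŋipiɣ/ underlyingly.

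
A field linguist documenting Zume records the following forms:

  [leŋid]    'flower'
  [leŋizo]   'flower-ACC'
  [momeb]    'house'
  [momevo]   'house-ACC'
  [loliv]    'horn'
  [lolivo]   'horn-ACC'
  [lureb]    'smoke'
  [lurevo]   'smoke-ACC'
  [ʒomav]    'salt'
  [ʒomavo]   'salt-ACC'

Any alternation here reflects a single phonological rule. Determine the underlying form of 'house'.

/momeb/

The stem for 'house' ends in [b] in [momeb] but [v] in [momevo].
The stem 'horn' ([loliv], [lolivo]) shows [v] unchanged in both environments, so [v] cannot be basic with [b] derived in isolation.
The underlying segment must be /b/; voiced stops become fricatives between vowels, yielding [v] there.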